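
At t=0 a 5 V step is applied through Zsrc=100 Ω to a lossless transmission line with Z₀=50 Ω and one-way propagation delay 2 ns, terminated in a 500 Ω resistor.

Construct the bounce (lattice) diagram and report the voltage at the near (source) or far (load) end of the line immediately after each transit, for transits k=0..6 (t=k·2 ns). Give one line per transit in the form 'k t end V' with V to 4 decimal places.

0 0 source 1.6667
1 2 load 3.0303
2 4 source 3.4848
3 6 load 3.8567
4 8 source 3.9807
5 10 load 4.0821
6 12 source 4.1160

Γ_L=0.818182, Γ_S=0.333333; launch V₁=5·50/150=1.666667
k=0 src: V=1.6667
k=1 load: inc=1.666667, refl=1.666667·0.818182=1.3636; V=0.000000+1.666667+1.363636=3.0303
k=2 src: inc=1.363636, refl=1.363636·0.333333=0.4545; V=1.666667+1.363636+0.454545=3.4848
k=3 load: inc=0.454545, refl=0.454545·0.818182=0.3719; V=3.030303+0.454545+0.371901=3.8567
k=4 src: inc=0.371901, refl=0.371901·0.333333=0.1240; V=3.484848+0.371901+0.123967=3.9807
k=5 load: inc=0.123967, refl=0.123967·0.818182=0.1014; V=3.856749+0.123967+0.101427=4.0821
k=6 src: inc=0.101427, refl=0.101427·0.333333=0.0338; V=3.980716+0.101427+0.033809=4.1160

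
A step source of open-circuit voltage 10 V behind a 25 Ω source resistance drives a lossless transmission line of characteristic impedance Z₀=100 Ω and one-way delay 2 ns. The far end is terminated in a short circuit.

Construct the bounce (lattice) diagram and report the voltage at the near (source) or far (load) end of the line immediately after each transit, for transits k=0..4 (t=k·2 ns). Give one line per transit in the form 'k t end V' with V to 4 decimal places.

0 0 source 8.0000
1 2 load 0.0000
2 4 source 4.8000
3 6 load 0.0000
4 8 source 2.8800

Γ_L=-1.000000, Γ_S=-0.600000; launch V₁=10·100/125=8.000000
k=0 src: V=8.0000
k=1 load: inc=8.000000, refl=8.000000·-1.000000=-8.0000; V=0.000000+8.000000+-8.000000=0.0000
k=2 src: inc=-8.000000, refl=-8.000000·-0.600000=4.8000; V=8.000000+-8.000000+4.800000=4.8000
k=3 load: inc=4.800000, refl=4.800000·-1.000000=-4.8000; V=0.000000+4.800000+-4.800000=0.0000
k=4 src: inc=-4.800000, refl=-4.800000·-0.600000=2.8800; V=4.800000+-4.800000+2.880000=2.8800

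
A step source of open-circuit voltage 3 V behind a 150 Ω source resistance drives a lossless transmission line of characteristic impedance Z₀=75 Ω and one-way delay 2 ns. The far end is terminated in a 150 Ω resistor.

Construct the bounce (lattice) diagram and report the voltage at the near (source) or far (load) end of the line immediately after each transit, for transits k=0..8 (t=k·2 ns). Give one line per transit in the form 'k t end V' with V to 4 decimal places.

Γ_L=0.333333, Γ_S=0.333333; launch V₁=3·75/225=1.000000
k=0 src: V=1.0000
k=1 load: inc=1.000000, refl=1.000000·0.333333=0.3333; V=0.000000+1.000000+0.333333=1.3333
k=2 src: inc=0.333333, refl=0.333333·0.333333=0.1111; V=1.000000+0.333333+0.111111=1.4444
k=3 load: inc=0.111111, refl=0.111111·0.333333=0.0370; V=1.333333+0.111111+0.037037=1.4815
k=4 src: inc=0.037037, refl=0.037037·0.333333=0.0123; V=1.444444+0.037037+0.012346=1.4938
k=5 load: inc=0.012346, refl=0.012346·0.333333=0.0041; V=1.481481+0.012346+0.004115=1.4979
k=6 src: inc=0.004115, refl=0.004115·0.333333=0.0014; V=1.493827+0.004115+0.001372=1.4993
k=7 load: inc=0.001372, refl=0.001372·0.333333=0.0005; V=1.497942+0.001372+0.000457=1.4998
k=8 src: inc=0.000457, refl=0.000457·0.333333=0.0002; V=1.499314+0.000457+0.000152=1.4999

0 0 source 1.0000
1 2 load 1.3333
2 4 source 1.4444
3 6 load 1.4815
4 8 source 1.4938
5 10 load 1.4979
6 12 source 1.4993
7 14 load 1.4998
8 16 source 1.4999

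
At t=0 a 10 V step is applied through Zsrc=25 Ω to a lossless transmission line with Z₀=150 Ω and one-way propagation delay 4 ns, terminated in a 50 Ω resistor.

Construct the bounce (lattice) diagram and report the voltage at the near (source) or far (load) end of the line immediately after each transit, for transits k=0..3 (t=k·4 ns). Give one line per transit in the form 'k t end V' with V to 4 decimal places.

0 0 source 8.5714
1 4 load 4.2857
2 8 source 7.3469
3 12 load 5.8163

Γ_L=-0.500000, Γ_S=-0.714286; launch V₁=10·150/175=8.571429
k=0 src: V=8.5714
k=1 load: inc=8.571429, refl=8.571429·-0.500000=-4.2857; V=0.000000+8.571429+-4.285714=4.2857
k=2 src: inc=-4.285714, refl=-4.285714·-0.714286=3.0612; V=8.571429+-4.285714+3.061224=7.3469
k=3 load: inc=3.061224, refl=3.061224·-0.500000=-1.5306; V=4.285714+3.061224+-1.530612=5.8163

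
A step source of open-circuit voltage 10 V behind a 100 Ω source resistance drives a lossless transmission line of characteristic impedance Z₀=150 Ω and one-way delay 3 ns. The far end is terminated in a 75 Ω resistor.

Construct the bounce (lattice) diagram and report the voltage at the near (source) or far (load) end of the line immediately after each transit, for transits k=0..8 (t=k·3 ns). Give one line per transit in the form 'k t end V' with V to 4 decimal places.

Γ_L=-0.333333, Γ_S=-0.200000; launch V₁=10·150/250=6.000000
k=0 src: V=6.0000
k=1 load: inc=6.000000, refl=6.000000·-0.333333=-2.0000; V=0.000000+6.000000+-2.000000=4.0000
k=2 src: inc=-2.000000, refl=-2.000000·-0.200000=0.4000; V=6.000000+-2.000000+0.400000=4.4000
k=3 load: inc=0.400000, refl=0.400000·-0.333333=-0.1333; V=4.000000+0.400000+-0.133333=4.2667
k=4 src: inc=-0.133333, refl=-0.133333·-0.200000=0.0267; V=4.400000+-0.133333+0.026667=4.2933
k=5 load: inc=0.026667, refl=0.026667·-0.333333=-0.0089; V=4.266667+0.026667+-0.008889=4.2844
k=6 src: inc=-0.008889, refl=-0.008889·-0.200000=0.0018; V=4.293333+-0.008889+0.001778=4.2862
k=7 load: inc=0.001778, refl=0.001778·-0.333333=-0.0006; V=4.284444+0.001778+-0.000593=4.2856
k=8 src: inc=-0.000593, refl=-0.000593·-0.200000=0.0001; V=4.286222+-0.000593+0.000119=4.2857

0 0 source 6.0000
1 3 load 4.0000
2 6 source 4.4000
3 9 load 4.2667
4 12 source 4.2933
5 15 load 4.2844
6 18 source 4.2862
7 21 load 4.2856
8 24 source 4.2857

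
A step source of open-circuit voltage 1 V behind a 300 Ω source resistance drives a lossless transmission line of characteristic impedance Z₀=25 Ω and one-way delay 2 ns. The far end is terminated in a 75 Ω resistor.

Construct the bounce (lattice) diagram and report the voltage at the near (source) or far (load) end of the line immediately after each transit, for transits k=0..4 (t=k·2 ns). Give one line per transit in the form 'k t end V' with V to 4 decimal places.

0 0 source 0.0769
1 2 load 0.1154
2 4 source 0.1479
3 6 load 0.1642
4 8 source 0.1780

Γ_L=0.500000, Γ_S=0.846154; launch V₁=1·25/325=0.076923
k=0 src: V=0.0769
k=1 load: inc=0.076923, refl=0.076923·0.500000=0.0385; V=0.000000+0.076923+0.038462=0.1154
k=2 src: inc=0.038462, refl=0.038462·0.846154=0.0325; V=0.076923+0.038462+0.032544=0.1479
k=3 load: inc=0.032544, refl=0.032544·0.500000=0.0163; V=0.115385+0.032544+0.016272=0.1642
k=4 src: inc=0.016272, refl=0.016272·0.846154=0.0138; V=0.147929+0.016272+0.013769=0.1780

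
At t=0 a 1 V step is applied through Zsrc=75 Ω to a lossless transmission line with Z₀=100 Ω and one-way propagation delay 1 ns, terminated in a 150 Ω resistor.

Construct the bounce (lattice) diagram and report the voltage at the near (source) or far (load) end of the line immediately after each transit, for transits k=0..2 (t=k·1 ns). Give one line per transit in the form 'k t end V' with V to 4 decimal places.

0 0 source 0.5714
1 1 load 0.6857
2 2 source 0.6694

Γ_L=0.200000, Γ_S=-0.142857; launch V₁=1·100/175=0.571429
k=0 src: V=0.5714
k=1 load: inc=0.571429, refl=0.571429·0.200000=0.1143; V=0.000000+0.571429+0.114286=0.6857
k=2 src: inc=0.114286, refl=0.114286·-0.142857=-0.0163; V=0.571429+0.114286+-0.016327=0.6694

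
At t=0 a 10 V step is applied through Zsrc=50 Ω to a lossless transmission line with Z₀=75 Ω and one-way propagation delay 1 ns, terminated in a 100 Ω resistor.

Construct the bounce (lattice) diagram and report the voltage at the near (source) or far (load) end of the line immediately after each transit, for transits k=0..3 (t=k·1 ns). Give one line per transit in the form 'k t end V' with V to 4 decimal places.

Γ_L=0.142857, Γ_S=-0.200000; launch V₁=10·75/125=6.000000
k=0 src: V=6.0000
k=1 load: inc=6.000000, refl=6.000000·0.142857=0.8571; V=0.000000+6.000000+0.857143=6.8571
k=2 src: inc=0.857143, refl=0.857143·-0.200000=-0.1714; V=6.000000+0.857143+-0.171429=6.6857
k=3 load: inc=-0.171429, refl=-0.171429·0.142857=-0.0245; V=6.857143+-0.171429+-0.024490=6.6612

0 0 source 6.0000
1 1 load 6.8571
2 2 source 6.6857
3 3 load 6.6612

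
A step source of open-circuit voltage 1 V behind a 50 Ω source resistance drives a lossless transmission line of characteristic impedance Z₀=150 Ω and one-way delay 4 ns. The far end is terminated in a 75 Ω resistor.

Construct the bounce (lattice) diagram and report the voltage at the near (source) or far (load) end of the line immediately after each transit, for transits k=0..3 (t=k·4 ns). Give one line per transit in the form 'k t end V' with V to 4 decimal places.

Γ_L=-0.333333, Γ_S=-0.500000; launch V₁=1·150/200=0.750000
k=0 src: V=0.7500
k=1 load: inc=0.750000, refl=0.750000·-0.333333=-0.2500; V=0.000000+0.750000+-0.250000=0.5000
k=2 src: inc=-0.250000, refl=-0.250000·-0.500000=0.1250; V=0.750000+-0.250000+0.125000=0.6250
k=3 load: inc=0.125000, refl=0.125000·-0.333333=-0.0417; V=0.500000+0.125000+-0.041667=0.5833

0 0 source 0.7500
1 4 load 0.5000
2 8 source 0.6250
3 12 load 0.5833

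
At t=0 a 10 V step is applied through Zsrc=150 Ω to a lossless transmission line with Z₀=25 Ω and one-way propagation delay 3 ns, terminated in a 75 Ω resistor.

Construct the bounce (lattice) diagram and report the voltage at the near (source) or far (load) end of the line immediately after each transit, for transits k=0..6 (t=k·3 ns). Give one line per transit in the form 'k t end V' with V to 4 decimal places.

Γ_L=0.500000, Γ_S=0.714286; launch V₁=10·25/175=1.428571
k=0 src: V=1.4286
k=1 load: inc=1.428571, refl=1.428571·0.500000=0.7143; V=0.000000+1.428571+0.714286=2.1429
k=2 src: inc=0.714286, refl=0.714286·0.714286=0.5102; V=1.428571+0.714286+0.510204=2.6531
k=3 load: inc=0.510204, refl=0.510204·0.500000=0.2551; V=2.142857+0.510204+0.255102=2.9082
k=4 src: inc=0.255102, refl=0.255102·0.714286=0.1822; V=2.653061+0.255102+0.182216=3.0904
k=5 load: inc=0.182216, refl=0.182216·0.500000=0.0911; V=2.908163+0.182216+0.091108=3.1815
k=6 src: inc=0.091108, refl=0.091108·0.714286=0.0651; V=3.090379+0.091108+0.065077=3.2466

0 0 source 1.4286
1 3 load 2.1429
2 6 source 2.6531
3 9 load 2.9082
4 12 source 3.0904
5 15 load 3.1815
6 18 source 3.2466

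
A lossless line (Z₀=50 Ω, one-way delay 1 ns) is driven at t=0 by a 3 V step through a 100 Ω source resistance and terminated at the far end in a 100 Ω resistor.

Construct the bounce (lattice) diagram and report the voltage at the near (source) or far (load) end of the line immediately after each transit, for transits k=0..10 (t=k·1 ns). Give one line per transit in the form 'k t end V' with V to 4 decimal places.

Γ_L=0.333333, Γ_S=0.333333; launch V₁=3·50/150=1.000000
k=0 src: V=1.0000
k=1 load: inc=1.000000, refl=1.000000·0.333333=0.3333; V=0.000000+1.000000+0.333333=1.3333
k=2 src: inc=0.333333, refl=0.333333·0.333333=0.1111; V=1.000000+0.333333+0.111111=1.4444
k=3 load: inc=0.111111, refl=0.111111·0.333333=0.0370; V=1.333333+0.111111+0.037037=1.4815
k=4 src: inc=0.037037, refl=0.037037·0.333333=0.0123; V=1.444444+0.037037+0.012346=1.4938
k=5 load: inc=0.012346, refl=0.012346·0.333333=0.0041; V=1.481481+0.012346+0.004115=1.4979
k=6 src: inc=0.004115, refl=0.004115·0.333333=0.0014; V=1.493827+0.004115+0.001372=1.4993
k=7 load: inc=0.001372, refl=0.001372·0.333333=0.0005; V=1.497942+0.001372+0.000457=1.4998
k=8 src: inc=0.000457, refl=0.000457·0.333333=0.0002; V=1.499314+0.000457+0.000152=1.4999
k=9 load: inc=0.000152, refl=0.000152·0.333333=0.0001; V=1.499771+0.000152+0.000051=1.5000
k=10 src: inc=0.000051, refl=0.000051·0.333333=0.0000; V=1.499924+0.000051+0.000017=1.5000

0 0 source 1.0000
1 1 load 1.3333
2 2 source 1.4444
3 3 load 1.4815
4 4 source 1.4938
5 5 load 1.4979
6 6 source 1.4993
7 7 load 1.4998
8 8 source 1.4999
9 9 load 1.5000
10 10 source 1.5000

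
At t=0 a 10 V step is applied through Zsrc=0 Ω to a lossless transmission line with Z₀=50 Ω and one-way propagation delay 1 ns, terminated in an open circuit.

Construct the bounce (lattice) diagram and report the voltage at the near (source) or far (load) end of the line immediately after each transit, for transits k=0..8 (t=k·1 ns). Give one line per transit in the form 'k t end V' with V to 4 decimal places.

0 0 source 10.0000
1 1 load 20.0000
2 2 source 10.0000
3 3 load 0.0000
4 4 source 10.0000
5 5 load 20.0000
6 6 source 10.0000
7 7 load 0.0000
8 8 source 10.0000

Γ_L=1.000000, Γ_S=-1.000000; launch V₁=10·50/50=10.000000
k=0 src: V=10.0000
k=1 load: inc=10.000000, refl=10.000000·1.000000=10.0000; V=0.000000+10.000000+10.000000=20.0000
k=2 src: inc=10.000000, refl=10.000000·-1.000000=-10.0000; V=10.000000+10.000000+-10.000000=10.0000
k=3 load: inc=-10.000000, refl=-10.000000·1.000000=-10.0000; V=20.000000+-10.000000+-10.000000=0.0000
k=4 src: inc=-10.000000, refl=-10.000000·-1.000000=10.0000; V=10.000000+-10.000000+10.000000=10.0000
k=5 load: inc=10.000000, refl=10.000000·1.000000=10.0000; V=0.000000+10.000000+10.000000=20.0000
k=6 src: inc=10.000000, refl=10.000000·-1.000000=-10.0000; V=10.000000+10.000000+-10.000000=10.0000
k=7 load: inc=-10.000000, refl=-10.000000·1.000000=-10.0000; V=20.000000+-10.000000+-10.000000=0.0000
k=8 src: inc=-10.000000, refl=-10.000000·-1.000000=10.0000; V=10.000000+-10.000000+10.000000=10.0000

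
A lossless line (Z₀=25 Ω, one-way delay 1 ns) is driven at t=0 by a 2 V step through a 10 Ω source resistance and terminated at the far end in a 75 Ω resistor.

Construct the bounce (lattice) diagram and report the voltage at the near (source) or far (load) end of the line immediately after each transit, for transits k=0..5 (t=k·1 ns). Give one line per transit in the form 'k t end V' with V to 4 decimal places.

0 0 source 1.4286
1 1 load 2.1429
2 2 source 1.8367
3 3 load 1.6837
4 4 source 1.7493
5 5 load 1.7821

Γ_L=0.500000, Γ_S=-0.428571; launch V₁=2·25/35=1.428571
k=0 src: V=1.4286
k=1 load: inc=1.428571, refl=1.428571·0.500000=0.7143; V=0.000000+1.428571+0.714286=2.1429
k=2 src: inc=0.714286, refl=0.714286·-0.428571=-0.3061; V=1.428571+0.714286+-0.306122=1.8367
k=3 load: inc=-0.306122, refl=-0.306122·0.500000=-0.1531; V=2.142857+-0.306122+-0.153061=1.6837
k=4 src: inc=-0.153061, refl=-0.153061·-0.428571=0.0656; V=1.836735+-0.153061+0.065598=1.7493
k=5 load: inc=0.065598, refl=0.065598·0.500000=0.0328; V=1.683673+0.065598+0.032799=1.7821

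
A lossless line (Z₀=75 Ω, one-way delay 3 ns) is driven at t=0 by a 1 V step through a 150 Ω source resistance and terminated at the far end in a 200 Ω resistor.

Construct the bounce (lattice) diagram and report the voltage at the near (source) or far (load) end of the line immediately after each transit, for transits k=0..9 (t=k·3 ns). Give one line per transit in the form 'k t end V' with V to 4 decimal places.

Γ_L=0.454545, Γ_S=0.333333; launch V₁=1·75/225=0.333333
k=0 src: V=0.3333
k=1 load: inc=0.333333, refl=0.333333·0.454545=0.1515; V=0.000000+0.333333+0.151515=0.4848
k=2 src: inc=0.151515, refl=0.151515·0.333333=0.0505; V=0.333333+0.151515+0.050505=0.5354
k=3 load: inc=0.050505, refl=0.050505·0.454545=0.0230; V=0.484848+0.050505+0.022957=0.5583
k=4 src: inc=0.022957, refl=0.022957·0.333333=0.0077; V=0.535354+0.022957+0.007652=0.5660
k=5 load: inc=0.007652, refl=0.007652·0.454545=0.0035; V=0.558310+0.007652+0.003478=0.5694
k=6 src: inc=0.003478, refl=0.003478·0.333333=0.0012; V=0.565963+0.003478+0.001159=0.5706
k=7 load: inc=0.001159, refl=0.001159·0.454545=0.0005; V=0.569441+0.001159+0.000527=0.5711
k=8 src: inc=0.000527, refl=0.000527·0.333333=0.0002; V=0.570600+0.000527+0.000176=0.5713
k=9 load: inc=0.000176, refl=0.000176·0.454545=0.0001; V=0.571127+0.000176+0.000080=0.5714

0 0 source 0.3333
1 3 load 0.4848
2 6 source 0.5354
3 9 load 0.5583
4 12 source 0.5660
5 15 load 0.5694
6 18 source 0.5706
7 21 load 0.5711
8 24 source 0.5713
9 27 load 0.5714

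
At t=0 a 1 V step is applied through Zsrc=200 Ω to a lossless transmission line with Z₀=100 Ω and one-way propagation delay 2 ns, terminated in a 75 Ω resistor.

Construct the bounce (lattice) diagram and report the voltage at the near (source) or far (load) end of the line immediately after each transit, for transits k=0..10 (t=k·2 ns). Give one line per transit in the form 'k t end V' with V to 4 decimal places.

0 0 source 0.3333
1 2 load 0.2857
2 4 source 0.2698
3 6 load 0.2721
4 8 source 0.2729
5 10 load 0.2728
6 12 source 0.2727
7 14 load 0.2727
8 16 source 0.2727
9 18 load 0.2727
10 20 source 0.2727

Γ_L=-0.142857, Γ_S=0.333333; launch V₁=1·100/300=0.333333
k=0 src: V=0.3333
k=1 load: inc=0.333333, refl=0.333333·-0.142857=-0.0476; V=0.000000+0.333333+-0.047619=0.2857
k=2 src: inc=-0.047619, refl=-0.047619·0.333333=-0.0159; V=0.333333+-0.047619+-0.015873=0.2698
k=3 load: inc=-0.015873, refl=-0.015873·-0.142857=0.0023; V=0.285714+-0.015873+0.002268=0.2721
k=4 src: inc=0.002268, refl=0.002268·0.333333=0.0008; V=0.269841+0.002268+0.000756=0.2729
k=5 load: inc=0.000756, refl=0.000756·-0.142857=-0.0001; V=0.272109+0.000756+-0.000108=0.2728
k=6 src: inc=-0.000108, refl=-0.000108·0.333333=-0.0000; V=0.272865+-0.000108+-0.000036=0.2727
k=7 load: inc=-0.000036, refl=-0.000036·-0.142857=0.0000; V=0.272757+-0.000036+0.000005=0.2727
k=8 src: inc=0.000005, refl=0.000005·0.333333=0.0000; V=0.272721+0.000005+0.000002=0.2727
k=9 load: inc=0.000002, refl=0.000002·-0.142857=-0.0000; V=0.272726+0.000002+-0.000000=0.2727
k=10 src: inc=-0.000000, refl=-0.000000·0.333333=-0.0000; V=0.272728+-0.000000+-0.000000=0.2727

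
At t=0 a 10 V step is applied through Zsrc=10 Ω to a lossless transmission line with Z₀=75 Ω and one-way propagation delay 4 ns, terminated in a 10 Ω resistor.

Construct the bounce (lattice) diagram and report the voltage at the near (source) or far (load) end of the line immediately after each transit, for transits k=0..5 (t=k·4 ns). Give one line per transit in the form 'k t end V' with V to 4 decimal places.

0 0 source 8.8235
1 4 load 2.0761
2 8 source 7.2359
3 12 load 3.2902
4 16 source 6.3075
5 20 load 4.0001

Γ_L=-0.764706, Γ_S=-0.764706; launch V₁=10·75/85=8.823529
k=0 src: V=8.8235
k=1 load: inc=8.823529, refl=8.823529·-0.764706=-6.7474; V=0.000000+8.823529+-6.747405=2.0761
k=2 src: inc=-6.747405, refl=-6.747405·-0.764706=5.1598; V=8.823529+-6.747405+5.159780=7.2359
k=3 load: inc=5.159780, refl=5.159780·-0.764706=-3.9457; V=2.076125+5.159780+-3.945714=3.2902
k=4 src: inc=-3.945714, refl=-3.945714·-0.764706=3.0173; V=7.235905+-3.945714+3.017311=6.3075
k=5 load: inc=3.017311, refl=3.017311·-0.764706=-2.3074; V=3.290190+3.017311+-2.307355=4.0001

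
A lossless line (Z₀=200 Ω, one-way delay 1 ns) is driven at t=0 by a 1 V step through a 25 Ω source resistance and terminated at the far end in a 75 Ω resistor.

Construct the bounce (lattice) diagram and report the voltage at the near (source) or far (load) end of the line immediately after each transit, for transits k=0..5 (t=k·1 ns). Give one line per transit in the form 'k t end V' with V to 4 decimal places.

Γ_L=-0.454545, Γ_S=-0.777778; launch V₁=1·200/225=0.888889
k=0 src: V=0.8889
k=1 load: inc=0.888889, refl=0.888889·-0.454545=-0.4040; V=0.000000+0.888889+-0.404040=0.4848
k=2 src: inc=-0.404040, refl=-0.404040·-0.777778=0.3143; V=0.888889+-0.404040+0.314254=0.7991
k=3 load: inc=0.314254, refl=0.314254·-0.454545=-0.1428; V=0.484848+0.314254+-0.142843=0.6563
k=4 src: inc=-0.142843, refl=-0.142843·-0.777778=0.1111; V=0.799102+-0.142843+0.111100=0.7674
k=5 load: inc=0.111100, refl=0.111100·-0.454545=-0.0505; V=0.656260+0.111100+-0.050500=0.7169

0 0 source 0.8889
1 1 load 0.4848
2 2 source 0.7991
3 3 load 0.6563
4 4 source 0.7674
5 5 load 0.7169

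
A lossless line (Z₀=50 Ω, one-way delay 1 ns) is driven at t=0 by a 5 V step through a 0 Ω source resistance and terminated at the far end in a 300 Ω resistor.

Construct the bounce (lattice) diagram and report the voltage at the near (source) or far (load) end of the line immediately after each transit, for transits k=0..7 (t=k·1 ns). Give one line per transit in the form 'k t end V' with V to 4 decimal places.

Γ_L=0.714286, Γ_S=-1.000000; launch V₁=5·50/50=5.000000
k=0 src: V=5.0000
k=1 load: inc=5.000000, refl=5.000000·0.714286=3.5714; V=0.000000+5.000000+3.571429=8.5714
k=2 src: inc=3.571429, refl=3.571429·-1.000000=-3.5714; V=5.000000+3.571429+-3.571429=5.0000
k=3 load: inc=-3.571429, refl=-3.571429·0.714286=-2.5510; V=8.571429+-3.571429+-2.551020=2.4490
k=4 src: inc=-2.551020, refl=-2.551020·-1.000000=2.5510; V=5.000000+-2.551020+2.551020=5.0000
k=5 load: inc=2.551020, refl=2.551020·0.714286=1.8222; V=2.448980+2.551020+1.822157=6.8222
k=6 src: inc=1.822157, refl=1.822157·-1.000000=-1.8222; V=5.000000+1.822157+-1.822157=5.0000
k=7 load: inc=-1.822157, refl=-1.822157·0.714286=-1.3015; V=6.822157+-1.822157+-1.301541=3.6985

0 0 source 5.0000
1 1 load 8.5714
2 2 source 5.0000
3 3 load 2.4490
4 4 source 5.0000
5 5 load 6.8222
6 6 source 5.0000
7 7 load 3.6985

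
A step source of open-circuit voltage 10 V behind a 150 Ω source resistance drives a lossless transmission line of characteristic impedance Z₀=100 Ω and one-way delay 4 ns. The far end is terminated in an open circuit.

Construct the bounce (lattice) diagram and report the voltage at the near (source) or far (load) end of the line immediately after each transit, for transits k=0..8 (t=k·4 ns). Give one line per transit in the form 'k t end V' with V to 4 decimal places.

Γ_L=1.000000, Γ_S=0.200000; launch V₁=10·100/250=4.000000
k=0 src: V=4.0000
k=1 load: inc=4.000000, refl=4.000000·1.000000=4.0000; V=0.000000+4.000000+4.000000=8.0000
k=2 src: inc=4.000000, refl=4.000000·0.200000=0.8000; V=4.000000+4.000000+0.800000=8.8000
k=3 load: inc=0.800000, refl=0.800000·1.000000=0.8000; V=8.000000+0.800000+0.800000=9.6000
k=4 src: inc=0.800000, refl=0.800000·0.200000=0.1600; V=8.800000+0.800000+0.160000=9.7600
k=5 load: inc=0.160000, refl=0.160000·1.000000=0.1600; V=9.600000+0.160000+0.160000=9.9200
k=6 src: inc=0.160000, refl=0.160000·0.200000=0.0320; V=9.760000+0.160000+0.032000=9.9520
k=7 load: inc=0.032000, refl=0.032000·1.000000=0.0320; V=9.920000+0.032000+0.032000=9.9840
k=8 src: inc=0.032000, refl=0.032000·0.200000=0.0064; V=9.952000+0.032000+0.006400=9.9904

0 0 source 4.0000
1 4 load 8.0000
2 8 source 8.8000
3 12 load 9.6000
4 16 source 9.7600
5 20 load 9.9200
6 24 source 9.9520
7 28 load 9.9840
8 32 source 9.9904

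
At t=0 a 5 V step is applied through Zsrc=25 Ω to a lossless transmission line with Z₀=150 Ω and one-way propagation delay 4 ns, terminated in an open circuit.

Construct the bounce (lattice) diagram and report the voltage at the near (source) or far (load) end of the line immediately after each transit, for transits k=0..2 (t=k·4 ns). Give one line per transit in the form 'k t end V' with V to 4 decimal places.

0 0 source 4.2857
1 4 load 8.5714
2 8 source 5.5102

Γ_L=1.000000, Γ_S=-0.714286; launch V₁=5·150/175=4.285714
k=0 src: V=4.2857
k=1 load: inc=4.285714, refl=4.285714·1.000000=4.2857; V=0.000000+4.285714+4.285714=8.5714
k=2 src: inc=4.285714, refl=4.285714·-0.714286=-3.0612; V=4.285714+4.285714+-3.061224=5.5102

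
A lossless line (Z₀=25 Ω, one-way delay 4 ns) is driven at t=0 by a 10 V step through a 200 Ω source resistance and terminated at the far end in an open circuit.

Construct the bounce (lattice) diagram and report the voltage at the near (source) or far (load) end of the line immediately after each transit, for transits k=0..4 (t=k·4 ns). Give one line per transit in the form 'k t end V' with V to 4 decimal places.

0 0 source 1.1111
1 4 load 2.2222
2 8 source 3.0864
3 12 load 3.9506
4 16 source 4.6228

Γ_L=1.000000, Γ_S=0.777778; launch V₁=10·25/225=1.111111
k=0 src: V=1.1111
k=1 load: inc=1.111111, refl=1.111111·1.000000=1.1111; V=0.000000+1.111111+1.111111=2.2222
k=2 src: inc=1.111111, refl=1.111111·0.777778=0.8642; V=1.111111+1.111111+0.864198=3.0864
k=3 load: inc=0.864198, refl=0.864198·1.000000=0.8642; V=2.222222+0.864198+0.864198=3.9506
k=4 src: inc=0.864198, refl=0.864198·0.777778=0.6722; V=3.086420+0.864198+0.672154=4.6228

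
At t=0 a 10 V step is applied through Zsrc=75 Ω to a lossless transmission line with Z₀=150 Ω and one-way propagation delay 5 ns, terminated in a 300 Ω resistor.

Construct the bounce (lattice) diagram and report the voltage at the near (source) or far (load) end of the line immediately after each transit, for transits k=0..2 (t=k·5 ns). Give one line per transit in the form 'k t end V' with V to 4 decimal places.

Γ_L=0.333333, Γ_S=-0.333333; launch V₁=10·150/225=6.666667
k=0 src: V=6.6667
k=1 load: inc=6.666667, refl=6.666667·0.333333=2.2222; V=0.000000+6.666667+2.222222=8.8889
k=2 src: inc=2.222222, refl=2.222222·-0.333333=-0.7407; V=6.666667+2.222222+-0.740741=8.1481

0 0 source 6.6667
1 5 load 8.8889
2 10 source 8.1481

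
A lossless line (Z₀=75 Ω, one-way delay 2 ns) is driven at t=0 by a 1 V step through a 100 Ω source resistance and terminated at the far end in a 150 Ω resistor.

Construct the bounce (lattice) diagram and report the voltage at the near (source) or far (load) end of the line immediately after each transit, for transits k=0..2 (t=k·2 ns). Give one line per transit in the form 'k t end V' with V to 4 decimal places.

Γ_L=0.333333, Γ_S=0.142857; launch V₁=1·75/175=0.428571
k=0 src: V=0.4286
k=1 load: inc=0.428571, refl=0.428571·0.333333=0.1429; V=0.000000+0.428571+0.142857=0.5714
k=2 src: inc=0.142857, refl=0.142857·0.142857=0.0204; V=0.428571+0.142857+0.020408=0.5918

0 0 source 0.4286
1 2 load 0.5714
2 4 source 0.5918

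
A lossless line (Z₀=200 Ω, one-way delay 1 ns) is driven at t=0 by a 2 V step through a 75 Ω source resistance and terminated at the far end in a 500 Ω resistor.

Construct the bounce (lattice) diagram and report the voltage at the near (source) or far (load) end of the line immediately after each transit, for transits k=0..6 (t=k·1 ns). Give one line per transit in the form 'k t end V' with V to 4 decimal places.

Γ_L=0.428571, Γ_S=-0.454545; launch V₁=2·200/275=1.454545
k=0 src: V=1.4545
k=1 load: inc=1.454545, refl=1.454545·0.428571=0.6234; V=0.000000+1.454545+0.623377=2.0779
k=2 src: inc=0.623377, refl=0.623377·-0.454545=-0.2834; V=1.454545+0.623377+-0.283353=1.7946
k=3 load: inc=-0.283353, refl=-0.283353·0.428571=-0.1214; V=2.077922+-0.283353+-0.121437=1.6731
k=4 src: inc=-0.121437, refl=-0.121437·-0.454545=0.0552; V=1.794569+-0.121437+0.055199=1.7283
k=5 load: inc=0.055199, refl=0.055199·0.428571=0.0237; V=1.673132+0.055199+0.023657=1.7520
k=6 src: inc=0.023657, refl=0.023657·-0.454545=-0.0108; V=1.728331+0.023657+-0.010753=1.7412

0 0 source 1.4545
1 1 load 2.0779
2 2 source 1.7946
3 3 load 1.6731
4 4 source 1.7283
5 5 load 1.7520
6 6 source 1.7412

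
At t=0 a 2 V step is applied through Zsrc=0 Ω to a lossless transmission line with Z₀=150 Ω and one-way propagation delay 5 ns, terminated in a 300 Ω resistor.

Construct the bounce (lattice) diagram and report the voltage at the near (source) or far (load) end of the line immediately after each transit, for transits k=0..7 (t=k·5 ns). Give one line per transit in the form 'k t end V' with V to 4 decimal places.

Γ_L=0.333333, Γ_S=-1.000000; launch V₁=2·150/150=2.000000
k=0 src: V=2.0000
k=1 load: inc=2.000000, refl=2.000000·0.333333=0.6667; V=0.000000+2.000000+0.666667=2.6667
k=2 src: inc=0.666667, refl=0.666667·-1.000000=-0.6667; V=2.000000+0.666667+-0.666667=2.0000
k=3 load: inc=-0.666667, refl=-0.666667·0.333333=-0.2222; V=2.666667+-0.666667+-0.222222=1.7778
k=4 src: inc=-0.222222, refl=-0.222222·-1.000000=0.2222; V=2.000000+-0.222222+0.222222=2.0000
k=5 load: inc=0.222222, refl=0.222222·0.333333=0.0741; V=1.777778+0.222222+0.074074=2.0741
k=6 src: inc=0.074074, refl=0.074074·-1.000000=-0.0741; V=2.000000+0.074074+-0.074074=2.0000
k=7 load: inc=-0.074074, refl=-0.074074·0.333333=-0.0247; V=2.074074+-0.074074+-0.024691=1.9753

0 0 source 2.0000
1 5 load 2.6667
2 10 source 2.0000
3 15 load 1.7778
4 20 source 2.0000
5 25 load 2.0741
6 30 source 2.0000
7 35 load 1.9753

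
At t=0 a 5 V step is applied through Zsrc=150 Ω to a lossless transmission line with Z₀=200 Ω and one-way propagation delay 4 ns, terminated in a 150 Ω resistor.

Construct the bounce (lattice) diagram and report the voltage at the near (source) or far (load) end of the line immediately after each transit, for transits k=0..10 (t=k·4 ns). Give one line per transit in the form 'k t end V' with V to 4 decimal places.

0 0 source 2.8571
1 4 load 2.4490
2 8 source 2.5073
3 12 load 2.4990
4 16 source 2.5001
5 20 load 2.5000
6 24 source 2.5000
7 28 load 2.5000
8 32 source 2.5000
9 36 load 2.5000
10 40 source 2.5000

Γ_L=-0.142857, Γ_S=-0.142857; launch V₁=5·200/350=2.857143
k=0 src: V=2.8571
k=1 load: inc=2.857143, refl=2.857143·-0.142857=-0.4082; V=0.000000+2.857143+-0.408163=2.4490
k=2 src: inc=-0.408163, refl=-0.408163·-0.142857=0.0583; V=2.857143+-0.408163+0.058309=2.5073
k=3 load: inc=0.058309, refl=0.058309·-0.142857=-0.0083; V=2.448980+0.058309+-0.008330=2.4990
k=4 src: inc=-0.008330, refl=-0.008330·-0.142857=0.0012; V=2.507289+-0.008330+0.001190=2.5001
k=5 load: inc=0.001190, refl=0.001190·-0.142857=-0.0002; V=2.498959+0.001190+-0.000170=2.5000
k=6 src: inc=-0.000170, refl=-0.000170·-0.142857=0.0000; V=2.500149+-0.000170+0.000024=2.5000
k=7 load: inc=0.000024, refl=0.000024·-0.142857=-0.0000; V=2.499979+0.000024+-0.000003=2.5000
k=8 src: inc=-0.000003, refl=-0.000003·-0.142857=0.0000; V=2.500003+-0.000003+0.000000=2.5000
k=9 load: inc=0.000000, refl=0.000000·-0.142857=-0.0000; V=2.500000+0.000000+-0.000000=2.5000
k=10 src: inc=-0.000000, refl=-0.000000·-0.142857=0.0000; V=2.500000+-0.000000+0.000000=2.5000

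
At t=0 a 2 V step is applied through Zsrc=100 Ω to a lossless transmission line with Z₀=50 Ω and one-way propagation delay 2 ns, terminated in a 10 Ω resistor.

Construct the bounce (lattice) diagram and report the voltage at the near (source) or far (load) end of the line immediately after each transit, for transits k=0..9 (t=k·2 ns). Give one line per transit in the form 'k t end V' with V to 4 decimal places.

Γ_L=-0.666667, Γ_S=0.333333; launch V₁=2·50/150=0.666667
k=0 src: V=0.6667
k=1 load: inc=0.666667, refl=0.666667·-0.666667=-0.4444; V=0.000000+0.666667+-0.444444=0.2222
k=2 src: inc=-0.444444, refl=-0.444444·0.333333=-0.1481; V=0.666667+-0.444444+-0.148148=0.0741
k=3 load: inc=-0.148148, refl=-0.148148·-0.666667=0.0988; V=0.222222+-0.148148+0.098765=0.1728
k=4 src: inc=0.098765, refl=0.098765·0.333333=0.0329; V=0.074074+0.098765+0.032922=0.2058
k=5 load: inc=0.032922, refl=0.032922·-0.666667=-0.0219; V=0.172840+0.032922+-0.021948=0.1838
k=6 src: inc=-0.021948, refl=-0.021948·0.333333=-0.0073; V=0.205761+-0.021948+-0.007316=0.1765
k=7 load: inc=-0.007316, refl=-0.007316·-0.666667=0.0049; V=0.183813+-0.007316+0.004877=0.1814
k=8 src: inc=0.004877, refl=0.004877·0.333333=0.0016; V=0.176497+0.004877+0.001626=0.1830
k=9 load: inc=0.001626, refl=0.001626·-0.666667=-0.0011; V=0.181375+0.001626+-0.001084=0.1819

0 0 source 0.6667
1 2 load 0.2222
2 4 source 0.0741
3 6 load 0.1728
4 8 source 0.2058
5 10 load 0.1838
6 12 source 0.1765
7 14 load 0.1814
8 16 source 0.1830
9 18 load 0.1819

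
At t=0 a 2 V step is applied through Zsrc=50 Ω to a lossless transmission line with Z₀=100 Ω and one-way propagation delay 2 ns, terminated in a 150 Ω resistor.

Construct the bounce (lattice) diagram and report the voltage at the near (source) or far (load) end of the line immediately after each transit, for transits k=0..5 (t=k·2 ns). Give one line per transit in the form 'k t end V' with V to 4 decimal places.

Γ_L=0.200000, Γ_S=-0.333333; launch V₁=2·100/150=1.333333
k=0 src: V=1.3333
k=1 load: inc=1.333333, refl=1.333333·0.200000=0.2667; V=0.000000+1.333333+0.266667=1.6000
k=2 src: inc=0.266667, refl=0.266667·-0.333333=-0.0889; V=1.333333+0.266667+-0.088889=1.5111
k=3 load: inc=-0.088889, refl=-0.088889·0.200000=-0.0178; V=1.600000+-0.088889+-0.017778=1.4933
k=4 src: inc=-0.017778, refl=-0.017778·-0.333333=0.0059; V=1.511111+-0.017778+0.005926=1.4993
k=5 load: inc=0.005926, refl=0.005926·0.200000=0.0012; V=1.493333+0.005926+0.001185=1.5004

0 0 source 1.3333
1 2 load 1.6000
2 4 source 1.5111
3 6 load 1.4933
4 8 source 1.4993
5 10 load 1.5004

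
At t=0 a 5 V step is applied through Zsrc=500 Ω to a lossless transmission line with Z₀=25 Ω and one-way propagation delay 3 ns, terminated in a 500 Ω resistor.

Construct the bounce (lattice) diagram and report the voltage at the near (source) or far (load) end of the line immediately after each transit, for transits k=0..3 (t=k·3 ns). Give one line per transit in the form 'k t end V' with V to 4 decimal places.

0 0 source 0.2381
1 3 load 0.4535
2 6 source 0.6484
3 9 load 0.8248

Γ_L=0.904762, Γ_S=0.904762; launch V₁=5·25/525=0.238095
k=0 src: V=0.2381
k=1 load: inc=0.238095, refl=0.238095·0.904762=0.2154; V=0.000000+0.238095+0.215420=0.4535
k=2 src: inc=0.215420, refl=0.215420·0.904762=0.1949; V=0.238095+0.215420+0.194903=0.6484
k=3 load: inc=0.194903, refl=0.194903·0.904762=0.1763; V=0.453515+0.194903+0.176341=0.8248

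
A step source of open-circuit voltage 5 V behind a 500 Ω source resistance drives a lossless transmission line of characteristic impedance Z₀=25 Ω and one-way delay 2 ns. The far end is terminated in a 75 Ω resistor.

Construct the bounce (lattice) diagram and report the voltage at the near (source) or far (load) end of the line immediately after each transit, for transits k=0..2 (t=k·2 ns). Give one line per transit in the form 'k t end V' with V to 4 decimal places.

0 0 source 0.2381
1 2 load 0.3571
2 4 source 0.4649

Γ_L=0.500000, Γ_S=0.904762; launch V₁=5·25/525=0.238095
k=0 src: V=0.2381
k=1 load: inc=0.238095, refl=0.238095·0.500000=0.1190; V=0.000000+0.238095+0.119048=0.3571
k=2 src: inc=0.119048, refl=0.119048·0.904762=0.1077; V=0.238095+0.119048+0.107710=0.4649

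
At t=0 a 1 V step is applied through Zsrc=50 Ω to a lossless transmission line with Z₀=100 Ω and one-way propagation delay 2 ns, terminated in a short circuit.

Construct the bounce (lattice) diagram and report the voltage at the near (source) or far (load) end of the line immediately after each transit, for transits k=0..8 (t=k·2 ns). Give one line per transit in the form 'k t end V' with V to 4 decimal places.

Γ_L=-1.000000, Γ_S=-0.333333; launch V₁=1·100/150=0.666667
k=0 src: V=0.6667
k=1 load: inc=0.666667, refl=0.666667·-1.000000=-0.6667; V=0.000000+0.666667+-0.666667=0.0000
k=2 src: inc=-0.666667, refl=-0.666667·-0.333333=0.2222; V=0.666667+-0.666667+0.222222=0.2222
k=3 load: inc=0.222222, refl=0.222222·-1.000000=-0.2222; V=0.000000+0.222222+-0.222222=0.0000
k=4 src: inc=-0.222222, refl=-0.222222·-0.333333=0.0741; V=0.222222+-0.222222+0.074074=0.0741
k=5 load: inc=0.074074, refl=0.074074·-1.000000=-0.0741; V=0.000000+0.074074+-0.074074=0.0000
k=6 src: inc=-0.074074, refl=-0.074074·-0.333333=0.0247; V=0.074074+-0.074074+0.024691=0.0247
k=7 load: inc=0.024691, refl=0.024691·-1.000000=-0.0247; V=0.000000+0.024691+-0.024691=0.0000
k=8 src: inc=-0.024691, refl=-0.024691·-0.333333=0.0082; V=0.024691+-0.024691+0.008230=0.0082

0 0 source 0.6667
1 2 load 0.0000
2 4 source 0.2222
3 6 load 0.0000
4 8 source 0.0741
5 10 load 0.0000
6 12 source 0.0247
7 14 load 0.0000
8 16 source 0.0082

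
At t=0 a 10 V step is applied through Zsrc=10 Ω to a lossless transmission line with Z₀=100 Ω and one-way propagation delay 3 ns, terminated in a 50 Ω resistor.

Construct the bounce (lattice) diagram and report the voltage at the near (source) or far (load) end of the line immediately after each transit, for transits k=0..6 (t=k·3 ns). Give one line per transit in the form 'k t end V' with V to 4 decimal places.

Γ_L=-0.333333, Γ_S=-0.818182; launch V₁=10·100/110=9.090909
k=0 src: V=9.0909
k=1 load: inc=9.090909, refl=9.090909·-0.333333=-3.0303; V=0.000000+9.090909+-3.030303=6.0606
k=2 src: inc=-3.030303, refl=-3.030303·-0.818182=2.4793; V=9.090909+-3.030303+2.479339=8.5399
k=3 load: inc=2.479339, refl=2.479339·-0.333333=-0.8264; V=6.060606+2.479339+-0.826446=7.7135
k=4 src: inc=-0.826446, refl=-0.826446·-0.818182=0.6762; V=8.539945+-0.826446+0.676183=8.3897
k=5 load: inc=0.676183, refl=0.676183·-0.333333=-0.2254; V=7.713499+0.676183+-0.225394=8.1643
k=6 src: inc=-0.225394, refl=-0.225394·-0.818182=0.1844; V=8.389682+-0.225394+0.184414=8.3487

0 0 source 9.0909
1 3 load 6.0606
2 6 source 8.5399
3 9 load 7.7135
4 12 source 8.3897
5 15 load 8.1643
6 18 source 8.3487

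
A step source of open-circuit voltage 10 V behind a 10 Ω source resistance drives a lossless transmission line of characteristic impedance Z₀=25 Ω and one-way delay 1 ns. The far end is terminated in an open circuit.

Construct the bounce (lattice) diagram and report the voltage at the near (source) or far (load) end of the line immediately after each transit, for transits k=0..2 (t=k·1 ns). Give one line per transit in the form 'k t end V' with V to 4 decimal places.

0 0 source 7.1429
1 1 load 14.2857
2 2 source 11.2245

Γ_L=1.000000, Γ_S=-0.428571; launch V₁=10·25/35=7.142857
k=0 src: V=7.1429
k=1 load: inc=7.142857, refl=7.142857·1.000000=7.1429; V=0.000000+7.142857+7.142857=14.2857
k=2 src: inc=7.142857, refl=7.142857·-0.428571=-3.0612; V=7.142857+7.142857+-3.061224=11.2245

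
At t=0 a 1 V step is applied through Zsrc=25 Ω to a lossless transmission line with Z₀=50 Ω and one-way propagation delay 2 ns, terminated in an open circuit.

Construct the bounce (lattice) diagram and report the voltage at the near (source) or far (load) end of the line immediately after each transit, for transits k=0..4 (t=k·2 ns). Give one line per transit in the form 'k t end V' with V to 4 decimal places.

0 0 source 0.6667
1 2 load 1.3333
2 4 source 1.1111
3 6 load 0.8889
4 8 source 0.9630

Γ_L=1.000000, Γ_S=-0.333333; launch V₁=1·50/75=0.666667
k=0 src: V=0.6667
k=1 load: inc=0.666667, refl=0.666667·1.000000=0.6667; V=0.000000+0.666667+0.666667=1.3333
k=2 src: inc=0.666667, refl=0.666667·-0.333333=-0.2222; V=0.666667+0.666667+-0.222222=1.1111
k=3 load: inc=-0.222222, refl=-0.222222·1.000000=-0.2222; V=1.333333+-0.222222+-0.222222=0.8889
k=4 src: inc=-0.222222, refl=-0.222222·-0.333333=0.0741; V=1.111111+-0.222222+0.074074=0.9630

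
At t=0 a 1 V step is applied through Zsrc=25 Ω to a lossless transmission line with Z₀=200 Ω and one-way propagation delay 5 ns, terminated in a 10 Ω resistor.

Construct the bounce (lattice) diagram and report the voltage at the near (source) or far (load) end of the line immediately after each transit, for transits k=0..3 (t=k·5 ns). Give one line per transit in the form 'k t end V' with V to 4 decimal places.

0 0 source 0.8889
1 5 load 0.0847
2 10 source 0.7102
3 15 load 0.1442

Γ_L=-0.904762, Γ_S=-0.777778; launch V₁=1·200/225=0.888889
k=0 src: V=0.8889
k=1 load: inc=0.888889, refl=0.888889·-0.904762=-0.8042; V=0.000000+0.888889+-0.804233=0.0847
k=2 src: inc=-0.804233, refl=-0.804233·-0.777778=0.6255; V=0.888889+-0.804233+0.625514=0.7102
k=3 load: inc=0.625514, refl=0.625514·-0.904762=-0.5659; V=0.084656+0.625514+-0.565942=0.1442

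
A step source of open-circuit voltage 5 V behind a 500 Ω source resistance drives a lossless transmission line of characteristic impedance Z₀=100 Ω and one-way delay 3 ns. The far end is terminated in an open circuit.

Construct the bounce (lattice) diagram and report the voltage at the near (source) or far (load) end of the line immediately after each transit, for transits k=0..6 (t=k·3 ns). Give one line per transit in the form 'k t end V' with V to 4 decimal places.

Γ_L=1.000000, Γ_S=0.666667; launch V₁=5·100/600=0.833333
k=0 src: V=0.8333
k=1 load: inc=0.833333, refl=0.833333·1.000000=0.8333; V=0.000000+0.833333+0.833333=1.6667
k=2 src: inc=0.833333, refl=0.833333·0.666667=0.5556; V=0.833333+0.833333+0.555556=2.2222
k=3 load: inc=0.555556, refl=0.555556·1.000000=0.5556; V=1.666667+0.555556+0.555556=2.7778
k=4 src: inc=0.555556, refl=0.555556·0.666667=0.3704; V=2.222222+0.555556+0.370370=3.1481
k=5 load: inc=0.370370, refl=0.370370·1.000000=0.3704; V=2.777778+0.370370+0.370370=3.5185
k=6 src: inc=0.370370, refl=0.370370·0.666667=0.2469; V=3.148148+0.370370+0.246914=3.7654

0 0 source 0.8333
1 3 load 1.6667
2 6 source 2.2222
3 9 load 2.7778
4 12 source 3.1481
5 15 load 3.5185
6 18 source 3.7654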